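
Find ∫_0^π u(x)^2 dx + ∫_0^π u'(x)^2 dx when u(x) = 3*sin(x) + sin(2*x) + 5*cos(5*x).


||u||_{H^1(0,π)}^2 = -1040/21 + 673*π/2

u'(x) = -25*sin(5*x) + 3*cos(x) + 2*cos(2*x).
Expand u² and (u')² and integrate term by term on (0, π), using: for integers n ≥ 1, ∫_0^π sin²(nx) dx = ∫_0^π cos²(nx) dx = π/2; for n ≠ n', ∫_0^π sin(nx)sin(n'x) dx = ∫_0^π cos(nx)cos(n'x) dx = 0; and by product-to-sum, ∫_0^π sin(nx)cos(n'x) dx = ½∫_0^π [sin((n+n')x) + sin((n−n')x)] dx, which is 0 when n+n' is even and 2n/(n²−n'²) when n+n' is odd (it need not vanish on (0, π)).
  u² squared terms: (3)²·∫sin(x)² dx = 9·π/2 = 9*π/2;  (5)²·∫cos(5x)² dx = 25·π/2 = 25*π/2;  (1)²·∫sin(2x)² dx = 1·π/2 = π/2.
  u² cross terms: 2·(3)·(5)·∫sin(x)·cos(5x) dx = 30·(0) = 0;  2·(3)·(1)·∫sin(x)·sin(2x) dx = 6·(0) = 0;  2·(5)·(1)·∫cos(5x)·sin(2x) dx = 10·(-4/21) = -40/21.
  So ∫_0^π u² dx = 9*π/2 + 25*π/2 + π/2 + 0 + 0 − 40/21 = -40/21 + 35*π/2.
  (u')² squared terms: (-25)²·∫sin(5x)² dx = 625·π/2 = 625*π/2;  (2)²·∫cos(2x)² dx = 4·π/2 = 2*π;  (3)²·∫cos(x)² dx = 9·π/2 = 9*π/2.
  (u')² cross terms: 2·(-25)·(2)·∫sin(5x)·cos(2x) dx = -100·(10/21) = -1000/21;  2·(-25)·(3)·∫sin(5x)·cos(x) dx = -150·(0) = 0;  2·(2)·(3)·∫cos(2x)·cos(x) dx = 12·(0) = 0.
  So ∫_0^π (u')² dx = 625*π/2 + 2*π + 9*π/2 − 1000/21 + 0 + 0 = -1000/21 + 319*π.
||u||_{H^1}^2 = (-40/21 + 35*π/2) + (-1000/21 + 319*π) = -1040/21 + 673*π/2.


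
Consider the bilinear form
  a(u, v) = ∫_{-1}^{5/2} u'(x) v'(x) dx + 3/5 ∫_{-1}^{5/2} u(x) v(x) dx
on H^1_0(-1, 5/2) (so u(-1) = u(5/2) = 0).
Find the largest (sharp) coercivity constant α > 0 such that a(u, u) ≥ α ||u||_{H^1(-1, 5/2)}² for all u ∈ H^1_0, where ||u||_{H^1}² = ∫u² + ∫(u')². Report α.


α = (147 + 20*π^2)/(5*(4*π^2 + 49))

Coercivity of a(·,·) on H^1_0(-1, 5/2) means a(u, u) ≥ α ||u||_{H^1}² for every u ∈ H^1_0.
The interval has length L = 7/2, and Poincaré/coercivity depend only on L. Here a(u, u) = ∫(u')² + (3/5)·∫u².
Here 0 < c = 3/5 < 1. The condition a(u,u) ≥ α||u||_{H^1}² reads (1−α)∫(u')² ≥ (α−c)∫u². Any admissible α is ≤ 1 (rapidly oscillating u have ∫u²/∫(u')² → 0), and α = 1 would force 0 ≥ (1−c)∫u², impossible since c < 1; so 1−α > 0. By the sharp Poincaré inequality on H^1_0 of an interval of length L, ∫(u')² ≥ (π/L)²∫u² with equality for the first sine mode sin(π(x−x₀)/L) (x₀ the left endpoint), so the inequality holds for all u iff (1−α)(π/L)² ≥ α − c, i.e. α ≤ ((π/L)² + c)/((π/L)² + 1) = (1 + c(L/π)²)/(1 + (L/π)²). With (π/L)² = 4*π^2/49 and c = 3/5, the largest admissible constant is α = ((π/L)² + c)/((π/L)² + 1).
Simplifying, α = (147 + 20*π^2)/(5*(4*π^2 + 49)).


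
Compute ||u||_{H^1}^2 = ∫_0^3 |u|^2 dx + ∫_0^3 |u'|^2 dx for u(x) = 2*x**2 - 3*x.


||u||_{H^1}^2 = 477/5

The H^1 norm (squared) on an interval (0, L) is
  ||u||_{H^1}^2 = ∫_0^L u(x)^2 dx + ∫_0^L u'(x)^2 dx.
Compute u'(x) = 4*x - 3.
Then u(x)^2 = 4*x**4 - 12*x**3 + 9*x**2 and u'(x)^2 = 16*x**2 - 24*x + 9.
Integrate each monomial from 0 to 3 using ∫_0^3 c·x^n dx = c·3^(n+1)/(n+1):
  ∫_0^3 u(x)^2 dx = ∫_0^3 (4*x^4 - 12*x^3 + 9*x^2) dx. Term by term:
    ∫_0^3 4*x^4 dx = 972/5;  ∫_0^3 -12*x^3 dx = -243;  ∫_0^3 9*x^2 dx = 81.
  Sum: 972/5 − 243 + 81 = 162/5.
  ∫_0^3 u'(x)^2 dx = ∫_0^3 (16*x^2 - 24*x + 9) dx. Term by term:
    ∫_0^3 16*x^2 dx = 144;  ∫_0^3 -24*x dx = -108;  ∫_0^3 9 dx = 27.
  Sum: 144 − 108 + 27 = 63.
Adding: ||u||_{H^1}^2 = 162/5 + 63 = 477/5.


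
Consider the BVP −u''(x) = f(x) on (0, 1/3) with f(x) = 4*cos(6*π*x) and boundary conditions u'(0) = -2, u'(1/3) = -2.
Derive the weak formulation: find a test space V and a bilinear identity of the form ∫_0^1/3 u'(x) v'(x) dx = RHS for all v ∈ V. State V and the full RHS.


V = H^1(0, 1/3) (v unrestricted at boundary; u is determined up to an additive constant); weak form: ∫_0^1/3 u'v' dx = ∫_0^1/3 (4*cos(6*π*x)) v dx − 2·v(1/3) + 2·v(0) for all v ∈ V.

Multiply both sides by a test function v and integrate from 0 to 1/3:
  ∫_0^1/3 −u''(x) v(x) dx = ∫_0^1/3 f(x) v(x) dx.
Integrate the LHS by parts once:
  ∫_0^1/3 −u'' v dx = −[u'(x) v(x)]_0^1/3 + ∫_0^1/3 u'(x) v'(x) dx.
Thus ∫_0^1/3 u'(x) v'(x) dx = ∫_0^1/3 f(x) v(x) dx + [u'(x) v(x)]_0^1/3.
Choose V so that boundary terms are either known or forced to vanish.
u has inhomogeneous Neumann u'(0) = -2, u'(1/3) = -2. [u' v]_0^1/3 = (-2)·v(1/3) − (-2)·v(0) = − 2·v(1/3) + 2·v(0). Take V = H^1(0, 1/3); boundary term becomes part of RHS.
Weak formulation: find u (satisfying any essential BC) such that ∫_0^1/3 u'(x) v'(x) dx = ∫_0^1/3 f v dx − 2·v(1/3) + 2·v(0) for all v ∈ V (Neumann data are natural BCs: they enter the RHS as boundary terms).
Substituting f(x) = 4*cos(6*π*x), the right-hand side is ∫_0^1/3 (4*cos(6*π*x)) v dx − 2·v(1/3) + 2·v(0).
Compatibility check (pure Neumann): taking v ≡ 1 ∈ V gives 0 = ∫_0^1/3 f dx + (-2) − (-2), i.e. ∫_0^1/3 f dx must equal u'(0) − u'(1/3) = 0. Indeed ∫_0^1/3 (4*cos(6*π*x)) dx = 0, so the data are compatible. The solution is then unique only up to an additive constant (fix it e.g. by requiring ∫_0^1/3 u dx = 0).


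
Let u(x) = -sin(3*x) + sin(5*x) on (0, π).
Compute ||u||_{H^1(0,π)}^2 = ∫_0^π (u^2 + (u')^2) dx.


||u||_{H^1(0,π)}^2 = 18*π

u'(x) = -3*cos(3*x) + 5*cos(5*x).
Expand u² and (u')² and integrate term by term on (0, π), using: for integers n ≥ 1, ∫_0^π sin²(nx) dx = ∫_0^π cos²(nx) dx = π/2; for n ≠ n', ∫_0^π sin(nx)sin(n'x) dx = ∫_0^π cos(nx)cos(n'x) dx = 0; and by product-to-sum, ∫_0^π sin(nx)cos(n'x) dx = ½∫_0^π [sin((n+n')x) + sin((n−n')x)] dx, which is 0 when n+n' is even and 2n/(n²−n'²) when n+n' is odd (it need not vanish on (0, π)).
  u² squared terms: (-1)²·∫sin(3x)² dx = 1·π/2 = π/2;  (1)²·∫sin(5x)² dx = 1·π/2 = π/2.
  u² cross terms: 2·(-1)·(1)·∫sin(3x)·sin(5x) dx = -2·(0) = 0.
  So ∫_0^π u² dx = π/2 + π/2 + 0 = π.
  (u')² squared terms: (-3)²·∫cos(3x)² dx = 9·π/2 = 9*π/2;  (5)²·∫cos(5x)² dx = 25·π/2 = 25*π/2.
  (u')² cross terms: 2·(-3)·(5)·∫cos(3x)·cos(5x) dx = -30·(0) = 0.
  So ∫_0^π (u')² dx = 9*π/2 + 25*π/2 + 0 = 17*π.
||u||_{H^1}^2 = (π) + (17*π) = 18*π.


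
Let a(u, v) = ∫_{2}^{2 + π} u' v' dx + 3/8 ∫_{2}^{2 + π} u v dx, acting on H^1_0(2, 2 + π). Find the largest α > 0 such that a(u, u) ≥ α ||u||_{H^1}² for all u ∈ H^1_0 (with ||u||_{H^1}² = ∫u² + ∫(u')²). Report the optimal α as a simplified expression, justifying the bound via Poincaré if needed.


α = 11/16

Coercivity of a(·,·) on H^1_0(2, 2 + π) means a(u, u) ≥ α ||u||_{H^1}² for every u ∈ H^1_0.
The interval has length L = π, and Poincaré/coercivity depend only on L. Here a(u, u) = ∫(u')² + (3/8)·∫u².
Here 0 < c = 3/8 < 1. The condition a(u,u) ≥ α||u||_{H^1}² reads (1−α)∫(u')² ≥ (α−c)∫u². Any admissible α is ≤ 1 (rapidly oscillating u have ∫u²/∫(u')² → 0), and α = 1 would force 0 ≥ (1−c)∫u², impossible since c < 1; so 1−α > 0. By the sharp Poincaré inequality on H^1_0 of an interval of length L, ∫(u')² ≥ (π/L)²∫u² with equality for the first sine mode sin(π(x−x₀)/L) (x₀ the left endpoint), so the inequality holds for all u iff (1−α)(π/L)² ≥ α − c, i.e. α ≤ ((π/L)² + c)/((π/L)² + 1) = (1 + c(L/π)²)/(1 + (L/π)²). With (π/L)² = 1 and c = 3/8, the largest admissible constant is α = ((π/L)² + c)/((π/L)² + 1).
Simplifying, α = 11/16.


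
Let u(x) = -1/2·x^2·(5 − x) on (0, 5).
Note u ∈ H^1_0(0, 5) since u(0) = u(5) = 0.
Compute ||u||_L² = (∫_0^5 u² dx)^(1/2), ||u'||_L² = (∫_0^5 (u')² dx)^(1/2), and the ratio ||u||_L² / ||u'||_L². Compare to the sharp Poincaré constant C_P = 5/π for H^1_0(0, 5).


||u||_L² / ||u'||_L² = 5*sqrt(14)/14 < C_P = 5/π.

u(x) = -1/2·x^2·(5 − x), so u'(x) = x*(3*x - 10)/2.
u(x) = -1/2·x^2·(5 − x) vanishes at x = 0 and x = 5, so u ∈ H^1_0(0, 5). Differentiate via the product rule and integrate the resulting polynomials term by term.
  ∫_0^5 u² dx = ∫_0^5 (x^6/4 - 5*x^5/2 + 25*x^4/4) dx. Term by term:
    ∫_0^5 x^6/4 dx = 78125/28;  ∫_0^5 -5*x^5/2 dx = -78125/12;  ∫_0^5 25*x^4/4 dx = 15625/4.
  Sum: 78125/28 − 78125/12 + 15625/4 = 15625/84.
  ∫_0^5 (u')² dx = ∫_0^5 (9*x^4/4 - 15*x^3 + 25*x^2) dx. Term by term:
    ∫_0^5 9*x^4/4 dx = 5625/4;  ∫_0^5 -15*x^3 dx = -9375/4;  ∫_0^5 25*x^2 dx = 3125/3.
  Sum: 5625/4 − 9375/4 + 3125/3 = 625/6.
∫_0^5 u² dx = 15625/84, so ||u||_L² = 125*sqrt(21)/42.
∫_0^5 (u')² dx = 625/6, so ||u'||_L² = 25*sqrt(6)/6.
Ratio ||u||_L² / ||u'||_L² = 5*sqrt(14)/14.
Sharp Poincaré constant on H^1_0(0, 5) is C_P = L/π = 5/π, achieved by sin(π/5·x).
A polynomial bump cannot attain the sharp Poincaré constant (only the first sine eigenfunction does), so the ratio is strictly less than C_P, consistent with ||u||_L² ≤ C_P ||u'||_L².


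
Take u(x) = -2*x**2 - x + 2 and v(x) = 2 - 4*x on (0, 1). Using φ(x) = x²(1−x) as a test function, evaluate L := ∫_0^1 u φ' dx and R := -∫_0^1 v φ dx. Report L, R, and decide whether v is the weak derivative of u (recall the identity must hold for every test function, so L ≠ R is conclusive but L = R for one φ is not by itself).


LHS = 17/60, RHS = 1/30. No, v is not the weak derivative of u.

u(x) = -2*x**2 - x + 2, classical derivative u'(x) = -4*x - 1.
φ(x) = x²(1−x), so φ'(x) = x*(2 - 3*x).
Note φ(0) = φ(1) = 0, so the boundary term u·φ vanishes.
LHS = ∫_0^1 u(x) φ'(x) dx = ∫_0^1 (6*x^4 - x^3 - 8*x^2 + 4*x) dx. Term by term:
  ∫_0^1 6*x^4 dx = 6/5;  ∫_0^1 -x^3 dx = -1/4;  ∫_0^1 -8*x^2 dx = -8/3;
  ∫_0^1 4*x dx = 2.
Sum: 6/5 − 1/4 − 8/3 + 2 = 17/60.
So LHS = 17/60.
∫_0^1 v(x) φ(x) dx = ∫_0^1 (4*x^4 - 6*x^3 + 2*x^2) dx. Term by term:
  ∫_0^1 4*x^4 dx = 4/5;  ∫_0^1 -6*x^3 dx = -3/2;  ∫_0^1 2*x^2 dx = 2/3.
Sum: 4/5 − 3/2 + 2/3 = -1/30.
So RHS = -∫_0^1 v(x) φ(x) dx = 1/30.
LHS − RHS = 1/4 ≠ 0, so the identity fails.
(For a valid weak derivative the identity must hold for EVERY test function, in particular this one. The failure shows v is NOT the weak derivative of u.)
Correct weak derivative would be u'(x) = -4*x - 1.


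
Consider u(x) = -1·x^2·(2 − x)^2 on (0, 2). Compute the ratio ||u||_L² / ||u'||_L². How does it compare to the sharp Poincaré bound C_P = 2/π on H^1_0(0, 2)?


||u||_L² / ||u'||_L² = sqrt(3)/3 < C_P = 2/π.

u(x) = -1·x^2·(2 − x)^2, so u'(x) = 4*x*(-x^2 + 3*x - 2).
u(x) = -1·x^2·(2 − x)^2 vanishes at x = 0 and x = 2, so u ∈ H^1_0(0, 2). Differentiate via the product rule and integrate the resulting polynomials term by term.
  ∫_0^2 u² dx = ∫_0^2 (x^8 - 8*x^7 + 24*x^6 - 32*x^5 + 16*x^4) dx. Term by term:
    ∫_0^2 x^8 dx = 512/9;  ∫_0^2 -8*x^7 dx = -256;  ∫_0^2 24*x^6 dx = 3072/7;
    ∫_0^2 -32*x^5 dx = -1024/3;  ∫_0^2 16*x^4 dx = 512/5.
  Sum: 512/9 − 256 + 3072/7 − 1024/3 + 512/5 = 256/315.
  ∫_0^2 (u')² dx = ∫_0^2 (16*x^6 - 96*x^5 + 208*x^4 - 192*x^3 + 64*x^2) dx. Term by term:
    ∫_0^2 16*x^6 dx = 2048/7;  ∫_0^2 -96*x^5 dx = -1024;  ∫_0^2 208*x^4 dx = 6656/5;
    ∫_0^2 -192*x^3 dx = -768;  ∫_0^2 64*x^2 dx = 512/3.
  Sum: 2048/7 − 1024 + 6656/5 − 768 + 512/3 = 256/105.
∫_0^2 u² dx = 256/315, so ||u||_L² = 16*sqrt(35)/105.
∫_0^2 (u')² dx = 256/105, so ||u'||_L² = 16*sqrt(105)/105.
Ratio ||u||_L² / ||u'||_L² = sqrt(3)/3.
Sharp Poincaré constant on H^1_0(0, 2) is C_P = L/π = 2/π, achieved by sin(π/2·x).
A polynomial bump cannot attain the sharp Poincaré constant (only the first sine eigenfunction does), so the ratio is strictly less than C_P, consistent with ||u||_L² ≤ C_P ||u'||_L².


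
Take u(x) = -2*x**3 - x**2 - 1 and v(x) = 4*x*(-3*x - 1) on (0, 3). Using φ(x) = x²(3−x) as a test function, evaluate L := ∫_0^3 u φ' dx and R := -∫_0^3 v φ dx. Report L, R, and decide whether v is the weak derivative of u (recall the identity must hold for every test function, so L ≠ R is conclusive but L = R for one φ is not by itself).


LHS = 1701/10, RHS = 1701/5. No, v is not the weak derivative of u.

u(x) = -2*x**3 - x**2 - 1, classical derivative u'(x) = -6*x**2 - 2*x.
φ(x) = x²(3−x), so φ'(x) = 3*x*(2 - x).
Note φ(0) = φ(3) = 0, so the boundary term u·φ vanishes.
LHS = ∫_0^3 u(x) φ'(x) dx = ∫_0^3 (6*x^5 - 9*x^4 - 6*x^3 + 3*x^2 - 6*x) dx. Term by term:
  ∫_0^3 6*x^5 dx = 729;  ∫_0^3 -9*x^4 dx = -2187/5;  ∫_0^3 -6*x^3 dx = -243/2;
  ∫_0^3 3*x^2 dx = 27;  ∫_0^3 -6*x dx = -27.
Sum: 729 − 2187/5 − 243/2 + 27 − 27 = 1701/10.
So LHS = 1701/10.
∫_0^3 v(x) φ(x) dx = ∫_0^3 (12*x^5 - 32*x^4 - 12*x^3) dx. Term by term:
  ∫_0^3 12*x^5 dx = 1458;  ∫_0^3 -32*x^4 dx = -7776/5;  ∫_0^3 -12*x^3 dx = -243.
Sum: 1458 − 7776/5 − 243 = -1701/5.
So RHS = -∫_0^3 v(x) φ(x) dx = 1701/5.
LHS − RHS = -1701/10 ≠ 0, so the identity fails.
(For a valid weak derivative the identity must hold for EVERY test function, in particular this one. The failure shows v is NOT the weak derivative of u.)
Correct weak derivative would be u'(x) = -6*x**2 - 2*x.


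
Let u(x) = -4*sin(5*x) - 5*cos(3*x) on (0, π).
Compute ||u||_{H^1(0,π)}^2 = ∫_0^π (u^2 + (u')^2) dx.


||u||_{H^1(0,π)}^2 = 333*π

u'(x) = 15*sin(3*x) - 20*cos(5*x).
Expand u² and (u')² and integrate term by term on (0, π), using: for integers n ≥ 1, ∫_0^π sin²(nx) dx = ∫_0^π cos²(nx) dx = π/2; for n ≠ n', ∫_0^π sin(nx)sin(n'x) dx = ∫_0^π cos(nx)cos(n'x) dx = 0; and by product-to-sum, ∫_0^π sin(nx)cos(n'x) dx = ½∫_0^π [sin((n+n')x) + sin((n−n')x)] dx, which is 0 when n+n' is even and 2n/(n²−n'²) when n+n' is odd (it need not vanish on (0, π)).
  u² squared terms: (-5)²·∫cos(3x)² dx = 25·π/2 = 25*π/2;  (-4)²·∫sin(5x)² dx = 16·π/2 = 8*π.
  u² cross terms: 2·(-5)·(-4)·∫cos(3x)·sin(5x) dx = 40·(0) = 0.
  So ∫_0^π u² dx = 25*π/2 + 8*π + 0 = 41*π/2.
  (u')² squared terms: (-20)²·∫cos(5x)² dx = 400·π/2 = 200*π;  (15)²·∫sin(3x)² dx = 225·π/2 = 225*π/2.
  (u')² cross terms: 2·(-20)·(15)·∫cos(5x)·sin(3x) dx = -600·(0) = 0.
  So ∫_0^π (u')² dx = 200*π + 225*π/2 + 0 = 625*π/2.
||u||_{H^1}^2 = (41*π/2) + (625*π/2) = 333*π.


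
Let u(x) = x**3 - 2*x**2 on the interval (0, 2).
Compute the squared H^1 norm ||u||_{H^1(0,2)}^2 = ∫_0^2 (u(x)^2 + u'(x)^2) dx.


||u||_{H^1}^2 = 192/35

The H^1 norm (squared) on an interval (0, L) is
  ||u||_{H^1}^2 = ∫_0^L u(x)^2 dx + ∫_0^L u'(x)^2 dx.
Compute u'(x) = 3*x**2 - 4*x.
Then u(x)^2 = x**6 - 4*x**5 + 4*x**4 and u'(x)^2 = 9*x**4 - 24*x**3 + 16*x**2.
Integrate each monomial from 0 to 2 using ∫_0^2 c·x^n dx = c·2^(n+1)/(n+1):
  ∫_0^2 u(x)^2 dx = ∫_0^2 (x^6 - 4*x^5 + 4*x^4) dx. Term by term:
    ∫_0^2 x^6 dx = 128/7;  ∫_0^2 -4*x^5 dx = -128/3;  ∫_0^2 4*x^4 dx = 128/5.
  Sum: 128/7 − 128/3 + 128/5 = 128/105.
  ∫_0^2 u'(x)^2 dx = ∫_0^2 (9*x^4 - 24*x^3 + 16*x^2) dx. Term by term:
    ∫_0^2 9*x^4 dx = 288/5;  ∫_0^2 -24*x^3 dx = -96;  ∫_0^2 16*x^2 dx = 128/3.
  Sum: 288/5 − 96 + 128/3 = 64/15.
Adding: ||u||_{H^1}^2 = 128/105 + 64/15 = 192/35.


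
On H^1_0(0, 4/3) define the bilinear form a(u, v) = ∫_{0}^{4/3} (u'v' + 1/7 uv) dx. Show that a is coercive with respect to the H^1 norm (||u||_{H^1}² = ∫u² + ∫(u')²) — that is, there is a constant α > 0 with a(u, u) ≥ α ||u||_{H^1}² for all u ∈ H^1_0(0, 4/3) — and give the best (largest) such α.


α = (16 + 63*π^2)/(7*(16 + 9*π^2))

Coercivity of a(·,·) on H^1_0(0, 4/3) means a(u, u) ≥ α ||u||_{H^1}² for every u ∈ H^1_0.
The interval has length L = 4/3, and Poincaré/coercivity depend only on L. Here a(u, u) = ∫(u')² + (1/7)·∫u².
Here 0 < c = 1/7 < 1. The condition a(u,u) ≥ α||u||_{H^1}² reads (1−α)∫(u')² ≥ (α−c)∫u². Any admissible α is ≤ 1 (rapidly oscillating u have ∫u²/∫(u')² → 0), and α = 1 would force 0 ≥ (1−c)∫u², impossible since c < 1; so 1−α > 0. By the sharp Poincaré inequality on H^1_0 of an interval of length L, ∫(u')² ≥ (π/L)²∫u² with equality for the first sine mode sin(π(x−x₀)/L) (x₀ the left endpoint), so the inequality holds for all u iff (1−α)(π/L)² ≥ α − c, i.e. α ≤ ((π/L)² + c)/((π/L)² + 1) = (1 + c(L/π)²)/(1 + (L/π)²). With (π/L)² = 9*π^2/16 and c = 1/7, the largest admissible constant is α = ((π/L)² + c)/((π/L)² + 1).
Simplifying, α = (16 + 63*π^2)/(7*(16 + 9*π^2)).


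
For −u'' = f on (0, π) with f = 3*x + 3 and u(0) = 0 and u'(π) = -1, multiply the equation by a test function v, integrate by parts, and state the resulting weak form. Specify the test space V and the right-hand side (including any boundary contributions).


V = {v ∈ H^1(0, π) : v(0) = 0} (test functions vanish at x = 0 where u is specified); weak form: ∫_0^π u'v' dx = ∫_0^π (3*x + 3) v dx − v(π) for all v ∈ V.

Multiply both sides by a test function v and integrate from 0 to π:
  ∫_0^π −u''(x) v(x) dx = ∫_0^π f(x) v(x) dx.
Integrate the LHS by parts once:
  ∫_0^π −u'' v dx = −[u'(x) v(x)]_0^π + ∫_0^π u'(x) v'(x) dx.
Thus ∫_0^π u'(x) v'(x) dx = ∫_0^π f(x) v(x) dx + [u'(x) v(x)]_0^π.
Choose V so that boundary terms are either known or forced to vanish.
Mixed BC: u(0) = 0 (Dirichlet) and u'(π) = -1 (Neumann). Define V = {v ∈ H^1(0, π) : v(0) = 0}. Then [u' v]_0^π = u'(π)·v(π) − u'(0)·0 = − v(π).
Weak formulation: find u (satisfying any essential BC) such that ∫_0^π u'(x) v'(x) dx = ∫_0^π f v dx − v(π) for all v ∈ V (Dirichlet at 0 absorbed into V; Neumann datum at x = π contributes the boundary term).
Substituting f(x) = 3*x + 3, the right-hand side is ∫_0^π (3*x + 3) v dx − v(π).


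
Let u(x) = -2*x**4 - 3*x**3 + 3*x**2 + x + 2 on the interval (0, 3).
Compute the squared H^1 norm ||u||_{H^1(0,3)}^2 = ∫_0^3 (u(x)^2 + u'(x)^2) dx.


||u||_{H^1}^2 = 344625/7

The H^1 norm (squared) on an interval (0, L) is
  ||u||_{H^1}^2 = ∫_0^L u(x)^2 dx + ∫_0^L u'(x)^2 dx.
Compute u'(x) = -8*x**3 - 9*x**2 + 6*x + 1.
Then u(x)^2 = 4*x**8 + 12*x**7 - 3*x**6 - 22*x**5 - 5*x**4 - 6*x**3 + 13*x**2 + 4*x + 4 and u'(x)^2 = 64*x**6 + 144*x**5 - 15*x**4 - 124*x**3 + 18*x**2 + 12*x + 1.
Integrate each monomial from 0 to 3 using ∫_0^3 c·x^n dx = c·3^(n+1)/(n+1):
  ∫_0^3 u(x)^2 dx = ∫_0^3 (4*x^8 + 12*x^7 - 3*x^6 - 22*x^5 - 5*x^4 - 6*x^3 + 13*x^2 + 4*x + 4) dx. Term by term:
    ∫_0^3 4*x^8 dx = 8748;  ∫_0^3 12*x^7 dx = 19683/2;  ∫_0^3 -3*x^6 dx = -6561/7;
    ∫_0^3 -22*x^5 dx = -2673;  ∫_0^3 -5*x^4 dx = -243;  ∫_0^3 -6*x^3 dx = -243/2;
    ∫_0^3 13*x^2 dx = 117;  ∫_0^3 4*x dx = 18;  ∫_0^3 4 dx = 12.
  Sum: 8748 + 19683/2 − 6561/7 − 2673 − 243 − 243/2 + 117 + 18 + 12 = 103332/7.
  ∫_0^3 u'(x)^2 dx = ∫_0^3 (64*x^6 + 144*x^5 - 15*x^4 - 124*x^3 + 18*x^2 + 12*x + 1) dx. Term by term:
    ∫_0^3 64*x^6 dx = 139968/7;  ∫_0^3 144*x^5 dx = 17496;  ∫_0^3 -15*x^4 dx = -729;
    ∫_0^3 -124*x^3 dx = -2511;  ∫_0^3 18*x^2 dx = 162;  ∫_0^3 12*x dx = 54;
    ∫_0^3 1 dx = 3.
  Sum: 139968/7 + 17496 − 729 − 2511 + 162 + 54 + 3 = 241293/7.
Adding: ||u||_{H^1}^2 = 103332/7 + 241293/7 = 344625/7.


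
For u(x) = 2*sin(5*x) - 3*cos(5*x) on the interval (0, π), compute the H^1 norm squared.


||u||_{H^1(0,π)}^2 = 169*π

u'(x) = 15*sin(5*x) + 10*cos(5*x).
Expand u² and (u')² and integrate term by term on (0, π), using: for integers n ≥ 1, ∫_0^π sin²(nx) dx = ∫_0^π cos²(nx) dx = π/2; for n ≠ n', ∫_0^π sin(nx)sin(n'x) dx = ∫_0^π cos(nx)cos(n'x) dx = 0; and by product-to-sum, ∫_0^π sin(nx)cos(n'x) dx = ½∫_0^π [sin((n+n')x) + sin((n−n')x)] dx, which is 0 when n+n' is even and 2n/(n²−n'²) when n+n' is odd (it need not vanish on (0, π)).
  u² squared terms: (-3)²·∫cos(5x)² dx = 9·π/2 = 9*π/2;  (2)²·∫sin(5x)² dx = 4·π/2 = 2*π.
  u² cross terms: 2·(-3)·(2)·∫cos(5x)·sin(5x) dx = -12·(0) = 0.
  So ∫_0^π u² dx = 9*π/2 + 2*π + 0 = 13*π/2.
  (u')² squared terms: (10)²·∫cos(5x)² dx = 100·π/2 = 50*π;  (15)²·∫sin(5x)² dx = 225·π/2 = 225*π/2.
  (u')² cross terms: 2·(10)·(15)·∫cos(5x)·sin(5x) dx = 300·(0) = 0.
  So ∫_0^π (u')² dx = 50*π + 225*π/2 + 0 = 325*π/2.
||u||_{H^1}^2 = (13*π/2) + (325*π/2) = 169*π.


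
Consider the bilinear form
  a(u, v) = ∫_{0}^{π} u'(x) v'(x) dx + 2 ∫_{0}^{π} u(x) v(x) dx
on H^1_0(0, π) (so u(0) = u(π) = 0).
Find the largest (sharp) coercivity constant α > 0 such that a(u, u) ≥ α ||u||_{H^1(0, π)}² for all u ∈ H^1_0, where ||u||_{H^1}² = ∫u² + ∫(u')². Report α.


α = 1

Coercivity of a(·,·) on H^1_0(0, π) means a(u, u) ≥ α ||u||_{H^1}² for every u ∈ H^1_0.
The interval has length L = π, and Poincaré/coercivity depend only on L. Here a(u, u) = ∫(u')² + (2)·∫u².
Here c = 2 ≥ 1, so a(u,u) = ∫(u')² + c∫u² ≥ ∫(u')² + ∫u² = ||u||_{H^1}², i.e. α = 1 works. No larger α is possible: a(u,u) ≥ α||u||_{H^1}² means (1−α)∫(u')² ≥ (α−c)∫u², and for the modes u_n = sin(nπ(x−x₀)/L) (x₀ the left endpoint) one has ∫u_n²/∫(u_n')² = (L/(nπ))² → 0, so a(u_n,u_n)/||u_n||_{H^1}² → 1. Hence the optimal constant is α = 1.
Therefore α = 1.


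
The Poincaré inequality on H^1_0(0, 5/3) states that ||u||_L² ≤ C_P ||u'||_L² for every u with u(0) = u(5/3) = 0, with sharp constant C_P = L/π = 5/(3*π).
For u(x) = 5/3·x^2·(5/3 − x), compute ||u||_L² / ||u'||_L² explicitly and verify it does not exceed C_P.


||u||_L² / ||u'||_L² = 5*sqrt(14)/42 < C_P = 5/(3*π).

u(x) = 5/3·x^2·(5/3 − x), so u'(x) = 5*x*(10 - 9*x)/9.
u(x) = 5/3·x^2·(5/3 − x) vanishes at x = 0 and x = 5/3, so u ∈ H^1_0(0, 5/3). Differentiate via the product rule and integrate the resulting polynomials term by term.
  ∫_0^5/3 u² dx = ∫_0^5/3 (25*x^6/9 - 250*x^5/27 + 625*x^4/81) dx. Term by term:
    ∫_0^5/3 25*x^6/9 dx = 1953125/137781;  ∫_0^5/3 -250*x^5/27 dx = -1953125/59049;  ∫_0^5/3 625*x^4/81 dx = 390625/19683.
  Sum: 1953125/137781 − 1953125/59049 + 390625/19683 = 390625/413343.
  ∫_0^5/3 (u')² dx = ∫_0^5/3 (25*x^4 - 500*x^3/9 + 2500*x^2/81) dx. Term by term:
    ∫_0^5/3 25*x^4 dx = 15625/243;  ∫_0^5/3 -500*x^3/9 dx = -78125/729;  ∫_0^5/3 2500*x^2/81 dx = 312500/6561.
  Sum: 15625/243 − 78125/729 + 312500/6561 = 31250/6561.
∫_0^5/3 u² dx = 390625/413343, so ||u||_L² = 625*sqrt(7)/1701.
∫_0^5/3 (u')² dx = 31250/6561, so ||u'||_L² = 125*sqrt(2)/81.
Ratio ||u||_L² / ||u'||_L² = 5*sqrt(14)/42.
Sharp Poincaré constant on H^1_0(0, 5/3) is C_P = L/π = 5/(3*π), achieved by sin(3*π/5·x).
A polynomial bump cannot attain the sharp Poincaré constant (only the first sine eigenfunction does), so the ratio is strictly less than C_P, consistent with ||u||_L² ≤ C_P ||u'||_L².


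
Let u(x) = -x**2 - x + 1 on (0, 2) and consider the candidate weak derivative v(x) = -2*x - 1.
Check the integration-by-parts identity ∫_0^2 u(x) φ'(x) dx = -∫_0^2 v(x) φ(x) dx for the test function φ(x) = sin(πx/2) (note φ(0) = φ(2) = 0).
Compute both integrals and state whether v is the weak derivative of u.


LHS = 12/π, RHS = 12/π. Yes, v = u' weakly.

u(x) = -x**2 - x + 1, classical derivative u'(x) = -2*x - 1.
φ(x) = sin(πx/2), so φ'(x) = π*cos(π*x/2)/2.
Note φ(0) = φ(2) = 0, so the boundary term u·φ vanishes.
LHS = ∫_0^2 u(x) φ'(x) dx = ∫_0^2 (-π*x^2*cos(π*x/2)/2 - π*x*cos(π*x/2)/2 + π*cos(π*x/2)/2) dx. Term by term:
  ∫_0^2 π*cos(π*x/2)/2 dx = 0;  ∫_0^2 -π*x*cos(π*x/2)/2 dx = 4/π;  ∫_0^2 -π*x^2*cos(π*x/2)/2 dx = 8/π.
Sum: 0 + 4/π + 8/π = 12/π.
So LHS = 12/π.
∫_0^2 v(x) φ(x) dx = ∫_0^2 (-2*x*sin(π*x/2) - sin(π*x/2)) dx. Term by term:
  ∫_0^2 -sin(π*x/2) dx = -4/π;  ∫_0^2 -2*x*sin(π*x/2) dx = -8/π.
Sum: -4/π − 8/π = -12/π.
So RHS = -∫_0^2 v(x) φ(x) dx = 12/π.
LHS = RHS, so the identity holds for this test φ.
Moreover u is smooth here and v(x) = u'(x) = -2*x - 1 pointwise, so the identity holds for every test function. Hence v is the weak derivative of u.


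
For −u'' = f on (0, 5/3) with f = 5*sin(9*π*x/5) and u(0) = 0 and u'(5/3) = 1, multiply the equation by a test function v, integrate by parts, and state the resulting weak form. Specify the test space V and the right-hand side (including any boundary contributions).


V = {v ∈ H^1(0, 5/3) : v(0) = 0} (test functions vanish at x = 0 where u is specified); weak form: ∫_0^5/3 u'v' dx = ∫_0^5/3 (5*sin(9*π*x/5)) v dx + v(5/3) for all v ∈ V.

Multiply both sides by a test function v and integrate from 0 to 5/3:
  ∫_0^5/3 −u''(x) v(x) dx = ∫_0^5/3 f(x) v(x) dx.
Integrate the LHS by parts once:
  ∫_0^5/3 −u'' v dx = −[u'(x) v(x)]_0^5/3 + ∫_0^5/3 u'(x) v'(x) dx.
Thus ∫_0^5/3 u'(x) v'(x) dx = ∫_0^5/3 f(x) v(x) dx + [u'(x) v(x)]_0^5/3.
Choose V so that boundary terms are either known or forced to vanish.
Mixed BC: u(0) = 0 (Dirichlet) and u'(5/3) = 1 (Neumann). Define V = {v ∈ H^1(0, 5/3) : v(0) = 0}. Then [u' v]_0^5/3 = u'(5/3)·v(5/3) − u'(0)·0 = v(5/3).
Weak formulation: find u (satisfying any essential BC) such that ∫_0^5/3 u'(x) v'(x) dx = ∫_0^5/3 f v dx + v(5/3) for all v ∈ V (Dirichlet at 0 absorbed into V; Neumann datum at x = 5/3 contributes the boundary term).
Substituting f(x) = 5*sin(9*π*x/5), the right-hand side is ∫_0^5/3 (5*sin(9*π*x/5)) v dx + v(5/3).


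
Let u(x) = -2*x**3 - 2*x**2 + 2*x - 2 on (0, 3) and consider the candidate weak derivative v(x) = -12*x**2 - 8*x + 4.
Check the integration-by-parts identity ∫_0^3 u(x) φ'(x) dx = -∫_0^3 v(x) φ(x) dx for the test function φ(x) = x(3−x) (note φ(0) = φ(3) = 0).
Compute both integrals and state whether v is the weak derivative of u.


LHS = 909/10, RHS = 909/5. No, v is not the weak derivative of u.

u(x) = -2*x**3 - 2*x**2 + 2*x - 2, classical derivative u'(x) = -6*x**2 - 4*x + 2.
φ(x) = x(3−x), so φ'(x) = 3 - 2*x.
Note φ(0) = φ(3) = 0, so the boundary term u·φ vanishes.
LHS = ∫_0^3 u(x) φ'(x) dx = ∫_0^3 (4*x^4 - 2*x^3 - 10*x^2 + 10*x - 6) dx. Term by term:
  ∫_0^3 4*x^4 dx = 972/5;  ∫_0^3 -2*x^3 dx = -81/2;  ∫_0^3 -10*x^2 dx = -90;
  ∫_0^3 10*x dx = 45;  ∫_0^3 -6 dx = -18.
Sum: 972/5 − 81/2 − 90 + 45 − 18 = 909/10.
So LHS = 909/10.
∫_0^3 v(x) φ(x) dx = ∫_0^3 (12*x^4 - 28*x^3 - 28*x^2 + 12*x) dx. Term by term:
  ∫_0^3 12*x^4 dx = 2916/5;  ∫_0^3 -28*x^3 dx = -567;  ∫_0^3 -28*x^2 dx = -252;
  ∫_0^3 12*x dx = 54.
Sum: 2916/5 − 567 − 252 + 54 = -909/5.
So RHS = -∫_0^3 v(x) φ(x) dx = 909/5.
LHS − RHS = -909/10 ≠ 0, so the identity fails.
(For a valid weak derivative the identity must hold for EVERY test function, in particular this one. The failure shows v is NOT the weak derivative of u.)
Correct weak derivative would be u'(x) = -6*x**2 - 4*x + 2.


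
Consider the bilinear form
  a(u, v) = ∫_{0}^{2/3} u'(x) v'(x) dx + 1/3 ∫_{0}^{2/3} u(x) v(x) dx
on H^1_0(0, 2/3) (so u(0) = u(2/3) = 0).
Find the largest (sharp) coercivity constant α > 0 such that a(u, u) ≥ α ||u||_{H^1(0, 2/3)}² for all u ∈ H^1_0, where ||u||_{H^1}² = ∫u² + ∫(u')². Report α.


α = (4 + 27*π^2)/(3*(4 + 9*π^2))

Coercivity of a(·,·) on H^1_0(0, 2/3) means a(u, u) ≥ α ||u||_{H^1}² for every u ∈ H^1_0.
The interval has length L = 2/3, and Poincaré/coercivity depend only on L. Here a(u, u) = ∫(u')² + (1/3)·∫u².
Here 0 < c = 1/3 < 1. The condition a(u,u) ≥ α||u||_{H^1}² reads (1−α)∫(u')² ≥ (α−c)∫u². Any admissible α is ≤ 1 (rapidly oscillating u have ∫u²/∫(u')² → 0), and α = 1 would force 0 ≥ (1−c)∫u², impossible since c < 1; so 1−α > 0. By the sharp Poincaré inequality on H^1_0 of an interval of length L, ∫(u')² ≥ (π/L)²∫u² with equality for the first sine mode sin(π(x−x₀)/L) (x₀ the left endpoint), so the inequality holds for all u iff (1−α)(π/L)² ≥ α − c, i.e. α ≤ ((π/L)² + c)/((π/L)² + 1) = (1 + c(L/π)²)/(1 + (L/π)²). With (π/L)² = 9*π^2/4 and c = 1/3, the largest admissible constant is α = ((π/L)² + c)/((π/L)² + 1).
Simplifying, α = (4 + 27*π^2)/(3*(4 + 9*π^2)).


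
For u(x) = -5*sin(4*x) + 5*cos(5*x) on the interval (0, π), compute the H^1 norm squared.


||u||_{H^1(0,π)}^2 = 10400/9 + 1075*π/2

u'(x) = -25*sin(5*x) - 20*cos(4*x).
Expand u² and (u')² and integrate term by term on (0, π), using: for integers n ≥ 1, ∫_0^π sin²(nx) dx = ∫_0^π cos²(nx) dx = π/2; for n ≠ n', ∫_0^π sin(nx)sin(n'x) dx = ∫_0^π cos(nx)cos(n'x) dx = 0; and by product-to-sum, ∫_0^π sin(nx)cos(n'x) dx = ½∫_0^π [sin((n+n')x) + sin((n−n')x)] dx, which is 0 when n+n' is even and 2n/(n²−n'²) when n+n' is odd (it need not vanish on (0, π)).
  u² squared terms: (-5)²·∫sin(4x)² dx = 25·π/2 = 25*π/2;  (5)²·∫cos(5x)² dx = 25·π/2 = 25*π/2.
  u² cross terms: 2·(-5)·(5)·∫sin(4x)·cos(5x) dx = -50·(-8/9) = 400/9.
  So ∫_0^π u² dx = 25*π/2 + 25*π/2 + 400/9 = 400/9 + 25*π.
  (u')² squared terms: (-25)²·∫sin(5x)² dx = 625·π/2 = 625*π/2;  (-20)²·∫cos(4x)² dx = 400·π/2 = 200*π.
  (u')² cross terms: 2·(-25)·(-20)·∫sin(5x)·cos(4x) dx = 1000·(10/9) = 10000/9.
  So ∫_0^π (u')² dx = 625*π/2 + 200*π + 10000/9 = 10000/9 + 1025*π/2.
||u||_{H^1}^2 = (400/9 + 25*π) + (10000/9 + 1025*π/2) = 10400/9 + 1075*π/2.


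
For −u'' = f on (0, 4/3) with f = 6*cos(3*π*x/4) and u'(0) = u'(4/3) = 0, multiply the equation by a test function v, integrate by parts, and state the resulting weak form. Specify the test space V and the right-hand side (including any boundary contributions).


V = H^1(0, 4/3) (no boundary constraint on v; u is determined up to an additive constant); weak form: ∫_0^4/3 u'v' dx = ∫_0^4/3 (6*cos(3*π*x/4)) v dx for all v ∈ V.

Multiply both sides by a test function v and integrate from 0 to 4/3:
  ∫_0^4/3 −u''(x) v(x) dx = ∫_0^4/3 f(x) v(x) dx.
Integrate the LHS by parts once:
  ∫_0^4/3 −u'' v dx = −[u'(x) v(x)]_0^4/3 + ∫_0^4/3 u'(x) v'(x) dx.
Thus ∫_0^4/3 u'(x) v'(x) dx = ∫_0^4/3 f(x) v(x) dx + [u'(x) v(x)]_0^4/3.
Choose V so that boundary terms are either known or forced to vanish.
u has homogeneous Neumann: u'(0) = u'(4/3) = 0. So [u' v]_0^4/3 = 0·v(4/3) − 0·v(0) = 0 for any v; take V = H^1(0, 4/3).
Weak formulation: find u (satisfying any essential BC) such that ∫_0^4/3 u'(x) v'(x) dx = ∫_0^4/3 f v dx for all v ∈ V (homogeneous Neumann, so boundary terms vanish).
Substituting f(x) = 6*cos(3*π*x/4), the right-hand side is ∫_0^4/3 (6*cos(3*π*x/4)) v dx.
Compatibility check (pure Neumann): taking v ≡ 1 ∈ V gives 0 = ∫_0^4/3 f dx + (0) − (0), i.e. ∫_0^4/3 f dx must equal u'(0) − u'(4/3) = 0. Indeed ∫_0^4/3 (6*cos(3*π*x/4)) dx = 0, so the data are compatible. The solution is then unique only up to an additive constant (fix it e.g. by requiring ∫_0^4/3 u dx = 0).


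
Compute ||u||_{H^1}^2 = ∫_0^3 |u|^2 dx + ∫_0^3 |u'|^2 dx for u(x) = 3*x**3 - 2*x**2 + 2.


||u||_{H^1}^2 = 30477/7

The H^1 norm (squared) on an interval (0, L) is
  ||u||_{H^1}^2 = ∫_0^L u(x)^2 dx + ∫_0^L u'(x)^2 dx.
Compute u'(x) = 9*x**2 - 4*x.
Then u(x)^2 = 9*x**6 - 12*x**5 + 4*x**4 + 12*x**3 - 8*x**2 + 4 and u'(x)^2 = 81*x**4 - 72*x**3 + 16*x**2.
Integrate each monomial from 0 to 3 using ∫_0^3 c·x^n dx = c·3^(n+1)/(n+1):
  ∫_0^3 u(x)^2 dx = ∫_0^3 (9*x^6 - 12*x^5 + 4*x^4 + 12*x^3 - 8*x^2 + 4) dx. Term by term:
    ∫_0^3 9*x^6 dx = 19683/7;  ∫_0^3 -12*x^5 dx = -1458;  ∫_0^3 4*x^4 dx = 972/5;
    ∫_0^3 12*x^3 dx = 243;  ∫_0^3 -8*x^2 dx = -72;  ∫_0^3 4 dx = 12.
  Sum: 19683/7 − 1458 + 972/5 + 243 − 72 + 12 = 60594/35.
  ∫_0^3 u'(x)^2 dx = ∫_0^3 (81*x^4 - 72*x^3 + 16*x^2) dx. Term by term:
    ∫_0^3 81*x^4 dx = 19683/5;  ∫_0^3 -72*x^3 dx = -1458;  ∫_0^3 16*x^2 dx = 144.
  Sum: 19683/5 − 1458 + 144 = 13113/5.
Adding: ||u||_{H^1}^2 = 60594/35 + 13113/5 = 30477/7.


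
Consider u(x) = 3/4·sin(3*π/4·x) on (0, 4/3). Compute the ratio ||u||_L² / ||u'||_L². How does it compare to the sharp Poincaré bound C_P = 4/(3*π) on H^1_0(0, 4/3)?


||u||_L² / ||u'||_L² = 4/(3*π) = C_P.

u(x) = 3/4·sin(3*π/4·x), so u'(x) = 9*π*cos(3*π*x/4)/16.
Writing u(x) = A·sin(kπx/L) with A = 3/4 and k = 1, use ∫_0^L sin²(kπx/L) dx = L/2 and ∫_0^L cos²(kπx/L) dx = L/2.
u² = 9/16·sin²(3*π/4·x) and (u')² = 81*π^2/256·cos²(3*π/4·x), and each of sin², cos² integrates to L/2 = 2/3 over (0, 4/3).
∫_0^4/3 u² dx = 3/8, so ||u||_L² = sqrt(6)/4.
∫_0^4/3 (u')² dx = 27*π^2/128, so ||u'||_L² = 3*sqrt(6)*π/16.
Ratio ||u||_L² / ||u'||_L² = 4/(3*π).
Sharp Poincaré constant on H^1_0(0, 4/3) is C_P = L/π = 4/(3*π), achieved by sin(3*π/4·x).
This is the k = 1 eigenfunction (up to amplitude), so the ratio equals the sharp Poincaré constant exactly.


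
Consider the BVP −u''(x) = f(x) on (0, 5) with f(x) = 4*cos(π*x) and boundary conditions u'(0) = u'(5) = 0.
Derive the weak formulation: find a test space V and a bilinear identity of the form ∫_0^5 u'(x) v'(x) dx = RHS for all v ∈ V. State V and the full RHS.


V = H^1(0, 5) (no boundary constraint on v; u is determined up to an additive constant); weak form: ∫_0^5 u'v' dx = ∫_0^5 (4*cos(π*x)) v dx for all v ∈ V.

Multiply both sides by a test function v and integrate from 0 to 5:
  ∫_0^5 −u''(x) v(x) dx = ∫_0^5 f(x) v(x) dx.
Integrate the LHS by parts once:
  ∫_0^5 −u'' v dx = −[u'(x) v(x)]_0^5 + ∫_0^5 u'(x) v'(x) dx.
Thus ∫_0^5 u'(x) v'(x) dx = ∫_0^5 f(x) v(x) dx + [u'(x) v(x)]_0^5.
Choose V so that boundary terms are either known or forced to vanish.
u has homogeneous Neumann: u'(0) = u'(5) = 0. So [u' v]_0^5 = 0·v(5) − 0·v(0) = 0 for any v; take V = H^1(0, 5).
Weak formulation: find u (satisfying any essential BC) such that ∫_0^5 u'(x) v'(x) dx = ∫_0^5 f v dx for all v ∈ V (homogeneous Neumann, so boundary terms vanish).
Substituting f(x) = 4*cos(π*x), the right-hand side is ∫_0^5 (4*cos(π*x)) v dx.
Compatibility check (pure Neumann): taking v ≡ 1 ∈ V gives 0 = ∫_0^5 f dx + (0) − (0), i.e. ∫_0^5 f dx must equal u'(0) − u'(5) = 0. Indeed ∫_0^5 (4*cos(π*x)) dx = 0, so the data are compatible. The solution is then unique only up to an additive constant (fix it e.g. by requiring ∫_0^5 u dx = 0).


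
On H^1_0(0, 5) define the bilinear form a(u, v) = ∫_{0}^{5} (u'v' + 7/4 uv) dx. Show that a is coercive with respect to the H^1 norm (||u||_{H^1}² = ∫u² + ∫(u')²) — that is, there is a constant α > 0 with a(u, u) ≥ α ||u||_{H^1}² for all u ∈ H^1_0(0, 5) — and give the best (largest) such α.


α = 1

Coercivity of a(·,·) on H^1_0(0, 5) means a(u, u) ≥ α ||u||_{H^1}² for every u ∈ H^1_0.
The interval has length L = 5, and Poincaré/coercivity depend only on L. Here a(u, u) = ∫(u')² + (7/4)·∫u².
Here c = 7/4 ≥ 1, so a(u,u) = ∫(u')² + c∫u² ≥ ∫(u')² + ∫u² = ||u||_{H^1}², i.e. α = 1 works. No larger α is possible: a(u,u) ≥ α||u||_{H^1}² means (1−α)∫(u')² ≥ (α−c)∫u², and for the modes u_n = sin(nπ(x−x₀)/L) (x₀ the left endpoint) one has ∫u_n²/∫(u_n')² = (L/(nπ))² → 0, so a(u_n,u_n)/||u_n||_{H^1}² → 1. Hence the optimal constant is α = 1.
Therefore α = 1.


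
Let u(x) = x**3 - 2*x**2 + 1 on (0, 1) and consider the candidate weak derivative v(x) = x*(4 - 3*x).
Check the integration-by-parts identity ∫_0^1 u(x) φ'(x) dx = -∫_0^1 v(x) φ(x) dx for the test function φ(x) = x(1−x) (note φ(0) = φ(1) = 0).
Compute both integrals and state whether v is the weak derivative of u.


LHS = 11/60, RHS = -11/60. No, v is not the weak derivative of u.

u(x) = x**3 - 2*x**2 + 1, classical derivative u'(x) = 3*x**2 - 4*x.
φ(x) = x(1−x), so φ'(x) = 1 - 2*x.
Note φ(0) = φ(1) = 0, so the boundary term u·φ vanishes.
LHS = ∫_0^1 u(x) φ'(x) dx = ∫_0^1 (-2*x^4 + 5*x^3 - 2*x^2 - 2*x + 1) dx. Term by term:
  ∫_0^1 -2*x^4 dx = -2/5;  ∫_0^1 5*x^3 dx = 5/4;  ∫_0^1 -2*x^2 dx = -2/3;
  ∫_0^1 -2*x dx = -1;  ∫_0^1 1 dx = 1.
Sum: -2/5 + 5/4 − 2/3 − 1 + 1 = 11/60.
So LHS = 11/60.
∫_0^1 v(x) φ(x) dx = ∫_0^1 (3*x^4 - 7*x^3 + 4*x^2) dx. Term by term:
  ∫_0^1 3*x^4 dx = 3/5;  ∫_0^1 -7*x^3 dx = -7/4;  ∫_0^1 4*x^2 dx = 4/3.
Sum: 3/5 − 7/4 + 4/3 = 11/60.
So RHS = -∫_0^1 v(x) φ(x) dx = -11/60.
LHS − RHS = 11/30 ≠ 0, so the identity fails.
(For a valid weak derivative the identity must hold for EVERY test function, in particular this one. The failure shows v is NOT the weak derivative of u.)
Correct weak derivative would be u'(x) = 3*x**2 - 4*x.


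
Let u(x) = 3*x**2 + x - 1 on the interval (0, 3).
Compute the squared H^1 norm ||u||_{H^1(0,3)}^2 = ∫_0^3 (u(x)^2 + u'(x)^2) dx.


||u||_{H^1}^2 = 8889/10

The H^1 norm (squared) on an interval (0, L) is
  ||u||_{H^1}^2 = ∫_0^L u(x)^2 dx + ∫_0^L u'(x)^2 dx.
Compute u'(x) = 6*x + 1.
Then u(x)^2 = 9*x**4 + 6*x**3 - 5*x**2 - 2*x + 1 and u'(x)^2 = 36*x**2 + 12*x + 1.
Integrate each monomial from 0 to 3 using ∫_0^3 c·x^n dx = c·3^(n+1)/(n+1):
  ∫_0^3 u(x)^2 dx = ∫_0^3 (9*x^4 + 6*x^3 - 5*x^2 - 2*x + 1) dx. Term by term:
    ∫_0^3 9*x^4 dx = 2187/5;  ∫_0^3 6*x^3 dx = 243/2;  ∫_0^3 -5*x^2 dx = -45;
    ∫_0^3 -2*x dx = -9;  ∫_0^3 1 dx = 3.
  Sum: 2187/5 + 243/2 − 45 − 9 + 3 = 5079/10.
  ∫_0^3 u'(x)^2 dx = ∫_0^3 (36*x^2 + 12*x + 1) dx. Term by term:
    ∫_0^3 36*x^2 dx = 324;  ∫_0^3 12*x dx = 54;  ∫_0^3 1 dx = 3.
  Sum: 324 + 54 + 3 = 381.
Adding: ||u||_{H^1}^2 = 5079/10 + 381 = 8889/10.


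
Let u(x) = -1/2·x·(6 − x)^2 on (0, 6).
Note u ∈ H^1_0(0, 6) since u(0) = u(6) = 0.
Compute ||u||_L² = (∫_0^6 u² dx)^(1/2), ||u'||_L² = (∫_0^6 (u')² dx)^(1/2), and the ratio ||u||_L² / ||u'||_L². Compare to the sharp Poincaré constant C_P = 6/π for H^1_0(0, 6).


||u||_L² / ||u'||_L² = 3*sqrt(14)/7 < C_P = 6/π.

u(x) = -1/2·x·(6 − x)^2, so u'(x) = 3*(2 - x)*(x/2 - 3).
u(x) = -1/2·x·(6 − x)^2 vanishes at x = 0 and x = 6, so u ∈ H^1_0(0, 6). Differentiate via the product rule and integrate the resulting polynomials term by term.
  ∫_0^6 u² dx = ∫_0^6 (x^6/4 - 6*x^5 + 54*x^4 - 216*x^3 + 324*x^2) dx. Term by term:
    ∫_0^6 x^6/4 dx = 69984/7;  ∫_0^6 -6*x^5 dx = -46656;  ∫_0^6 54*x^4 dx = 419904/5;
    ∫_0^6 -216*x^3 dx = -69984;  ∫_0^6 324*x^2 dx = 23328.
  Sum: 69984/7 − 46656 + 419904/5 − 69984 + 23328 = 23328/35.
  ∫_0^6 (u')² dx = ∫_0^6 (9*x^4/4 - 36*x^3 + 198*x^2 - 432*x + 324) dx. Term by term:
    ∫_0^6 9*x^4/4 dx = 17496/5;  ∫_0^6 -36*x^3 dx = -11664;  ∫_0^6 198*x^2 dx = 14256;
    ∫_0^6 -432*x dx = -7776;  ∫_0^6 324 dx = 1944.
  Sum: 17496/5 − 11664 + 14256 − 7776 + 1944 = 1296/5.
∫_0^6 u² dx = 23328/35, so ||u||_L² = 108*sqrt(70)/35.
∫_0^6 (u')² dx = 1296/5, so ||u'||_L² = 36*sqrt(5)/5.
Ratio ||u||_L² / ||u'||_L² = 3*sqrt(14)/7.
Sharp Poincaré constant on H^1_0(0, 6) is C_P = L/π = 6/π, achieved by sin(π/6·x).
A polynomial bump cannot attain the sharp Poincaré constant (only the first sine eigenfunction does), so the ratio is strictly less than C_P, consistent with ||u||_L² ≤ C_P ||u'||_L².


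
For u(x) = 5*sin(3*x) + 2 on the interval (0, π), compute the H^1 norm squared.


||u||_{H^1(0,π)}^2 = 40/3 + 129*π

u'(x) = 15*cos(3*x).
Expand u² and (u')² and integrate term by term on (0, π), using: for integers n ≥ 1, ∫_0^π sin²(nx) dx = ∫_0^π cos²(nx) dx = π/2; for n ≠ n', ∫_0^π sin(nx)sin(n'x) dx = ∫_0^π cos(nx)cos(n'x) dx = 0; and by product-to-sum, ∫_0^π sin(nx)cos(n'x) dx = ½∫_0^π [sin((n+n')x) + sin((n−n')x)] dx, which is 0 when n+n' is even and 2n/(n²−n'²) when n+n' is odd (it need not vanish on (0, π)). For the constant mode: ∫_0^π 1 dx = π, ∫_0^π cos(nx) dx = 0, ∫_0^π sin(nx) dx = (1−(−1)^n)/n.
  u² squared terms: (2)²·∫1 dx = 4·π = 4*π;  (5)²·∫sin(3x)² dx = 25·π/2 = 25*π/2.
  u² cross terms: 2·(2)·(5)·∫1·sin(3x) dx = 20·(2/3) = 40/3.
  So ∫_0^π u² dx = 4*π + 25*π/2 + 40/3 = 40/3 + 33*π/2.
  (u')² squared terms: (15)²·∫cos(3x)² dx = 225·π/2 = 225*π/2.
  So ∫_0^π (u')² dx = 225*π/2.
||u||_{H^1}^2 = (40/3 + 33*π/2) + (225*π/2) = 40/3 + 129*π.
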